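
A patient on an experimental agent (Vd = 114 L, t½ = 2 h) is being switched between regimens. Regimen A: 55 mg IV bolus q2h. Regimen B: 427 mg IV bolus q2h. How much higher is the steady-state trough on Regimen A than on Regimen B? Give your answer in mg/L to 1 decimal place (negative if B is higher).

-3.3 mg/L

Regimen A: f = (1/2)^(2/2) ≈ 0.5000; Cmin,ss = (55/114)·f/(1−f) ≈ 0.482 mg/L.
Regimen B: f = (1/2)^(2/2) ≈ 0.5000; Cmin,ss = (427/114)·f/(1−f) ≈ 3.746 mg/L.
Difference ≈ 0.482 − 3.746 ≈ -3.264 mg/L.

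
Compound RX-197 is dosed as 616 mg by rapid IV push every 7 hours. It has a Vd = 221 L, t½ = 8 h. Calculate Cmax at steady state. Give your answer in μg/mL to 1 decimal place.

6.1 μg/mL

Over one 7-h interval, 7/8 ≈ 0.875 half-lives elapse, leaving f ≈ 0.5453 of each dose.
Accumulation ratio R = 1/(1 − f) ≈ 1/0.4547 ≈ 2.1993.
Single-dose peak C₀ = D/Vd = 616/221 ≈ 2.787 μg/mL.
Steady-state peak Cmax,ss = C₀·R ≈ 2.787 × 2.1993 ≈ 6.129 μg/mL.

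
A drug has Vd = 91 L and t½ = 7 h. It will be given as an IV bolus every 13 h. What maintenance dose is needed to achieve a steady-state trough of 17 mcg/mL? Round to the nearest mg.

τ/t½ = 13/7 ≈ 1.8571, so f = (1/2)^(13/7) ≈ 0.276022.
Cmin,ss = (D/Vd)·f/(1−f), so D = Cmin,ss·Vd·(1−f)/f.
D = 17 × 91 × (1−f)/f ≈ 17 × 91 × 2.62290 ≈ 4057.63 mg.

4058 mg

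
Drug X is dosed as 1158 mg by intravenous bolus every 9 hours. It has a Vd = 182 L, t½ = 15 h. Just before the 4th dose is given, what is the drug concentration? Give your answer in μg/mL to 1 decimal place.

8.8 μg/mL

f = (1/2)^(τ/t½) = (1/2)^(9/15) ≈ 0.6598.
C₀ = D/Vd = 1158/182 ≈ 6.363 μg/mL.
Before the 4th dose, 3 doses have been given. Superposition: Cmin = C₀·(f + f² + … + f^3).
≈ 6.363 × (0.6598 + 0.4353 + 0.2872) ≈ 6.363 × 1.3823 ≈ 8.796 μg/mL.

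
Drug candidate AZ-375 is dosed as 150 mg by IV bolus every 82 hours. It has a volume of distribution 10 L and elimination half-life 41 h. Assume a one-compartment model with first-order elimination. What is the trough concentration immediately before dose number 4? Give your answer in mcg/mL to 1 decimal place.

f = (1/2)^(τ/t½) = (1/2)^(82/41) ≈ 0.2500.
C₀ = D/Vd = 150/10 ≈ 15.000 mcg/mL.
Before the 4th dose, 3 doses have been given. Superposition: Cmin = C₀·(f + f² + … + f^3).
≈ 15.000 × (0.2500 + 0.0625 + 0.0156) ≈ 15.000 × 0.3281 ≈ 4.921 mcg/mL.

4.9 mcg/mL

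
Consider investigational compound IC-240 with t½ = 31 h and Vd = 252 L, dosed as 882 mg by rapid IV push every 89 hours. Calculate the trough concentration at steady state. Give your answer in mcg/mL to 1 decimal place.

Over one 89-h interval, 89/31 ≈ 2.871 half-lives elapse, leaving f ≈ 0.1367 of each dose.
Single-dose peak C₀ = D/Vd = 882/252 ≈ 3.500 mcg/mL.
Steady-state trough Cmin,ss = C₀·f/(1−f) ≈ 3.500 × 0.1367/0.8633 ≈ 0.554 mcg/mL.

0.6 mcg/mL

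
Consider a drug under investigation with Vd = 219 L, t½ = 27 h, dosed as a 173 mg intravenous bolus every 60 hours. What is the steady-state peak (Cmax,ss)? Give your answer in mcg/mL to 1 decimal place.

1.0 mcg/mL

k = ln2/t½ = ln2/27 ≈ 0.025672 h⁻¹; fraction remaining f = e^(−kτ) = e^(−0.025672×60) ≈ 0.2143.
At steady state, accumulation factor R = 1/(1 − e^(−kτ)) ≈ 1.2728.
Single-dose peak C₀ = D/Vd = 173/219 ≈ 0.790 mcg/mL.
Steady-state peak Cmax,ss = C₀·R ≈ 0.790 × 1.2728 ≈ 1.006 mcg/mL.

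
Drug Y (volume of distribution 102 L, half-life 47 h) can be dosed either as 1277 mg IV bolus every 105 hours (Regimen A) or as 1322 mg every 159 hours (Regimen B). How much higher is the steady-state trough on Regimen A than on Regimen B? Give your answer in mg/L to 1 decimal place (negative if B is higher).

2.0 mg/L

Regimen A: f = (1/2)^(105/47) ≈ 0.2126; Cmin,ss = (1277/102)·f/(1−f) ≈ 3.380 mg/L.
Regimen B: f = (1/2)^(159/47) ≈ 0.0959; Cmin,ss = (1322/102)·f/(1−f) ≈ 1.375 mg/L.
Difference ≈ 3.380 − 1.375 ≈ 2.005 mg/L.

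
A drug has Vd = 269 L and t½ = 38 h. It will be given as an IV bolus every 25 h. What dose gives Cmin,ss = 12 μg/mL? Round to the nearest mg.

τ/t½ = 25/38 ≈ 0.65789, so f = (1/2)^(25/38) ≈ 0.633803.
Cmin,ss = (D/Vd)·f/(1−f), so D = Cmin,ss·Vd·(1−f)/f.
D = 12 × 269 × (1−f)/f ≈ 12 × 269 × 0.57778 ≈ 1865.07 mg.

1865 mg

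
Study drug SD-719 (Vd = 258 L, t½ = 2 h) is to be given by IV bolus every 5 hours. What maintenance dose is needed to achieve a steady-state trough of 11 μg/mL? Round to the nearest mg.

13216 mg

τ/t½ = 5/2 ≈ 2.5, so f = (1/2)^(5/2) ≈ 0.176777.
Cmin,ss = (D/Vd)·f/(1−f), so D = Cmin,ss·Vd·(1−f)/f.
D = 11 × 258 × (1−f)/f ≈ 11 × 258 × 4.65684 ≈ 13216.11 mg.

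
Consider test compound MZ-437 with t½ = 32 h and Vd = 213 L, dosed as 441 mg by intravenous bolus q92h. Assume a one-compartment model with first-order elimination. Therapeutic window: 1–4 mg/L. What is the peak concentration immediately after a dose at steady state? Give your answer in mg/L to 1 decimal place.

2.4 mg/L

Over one 92-h interval, 92/32 ≈ 2.875 half-lives elapse, leaving f ≈ 0.1363 of each dose.
At steady state, accumulation factor R = 1/(1 − e^(−kτ)) ≈ 1.1578.
Each bolus raises the concentration by D/Vd = 441/213 ≈ 2.070 mg/L.
Steady-state peak Cmax,ss = C₀·R ≈ 2.070 × 1.1578 ≈ 2.397 mg/L.
Peak 2.4 mg/L vs MTC 4 mg/L: below toxic threshold.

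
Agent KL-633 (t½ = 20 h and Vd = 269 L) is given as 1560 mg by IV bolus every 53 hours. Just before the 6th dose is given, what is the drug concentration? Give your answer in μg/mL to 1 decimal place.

f = (1/2)^(τ/t½) = (1/2)^(53/20) ≈ 0.1593.
C₀ = D/Vd = 1560/269 ≈ 5.799 μg/mL.
Before the 6th dose, 5 doses have been given. Superposition: Cmin = C₀·(f + f² + … + f^5).
≈ 5.799 × (0.1593 + 0.0254 + 0.0040 + 0.0006 + 0.0001) ≈ 5.799 × 0.1894 ≈ 1.098 μg/mL.

1.1 μg/mL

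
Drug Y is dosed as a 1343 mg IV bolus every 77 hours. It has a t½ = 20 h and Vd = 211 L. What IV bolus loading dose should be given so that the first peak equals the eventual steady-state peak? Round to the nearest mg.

1443 mg

f = (1/2)^(77/20) ≈ 0.069348; accumulation ratio R = 1/(1−f) ≈ 1.07452.
Loading dose to hit Cmax,ss on first dose: D_load = D_maint·R ≈ 1343 × 1.07452 ≈ 1443.08 mg.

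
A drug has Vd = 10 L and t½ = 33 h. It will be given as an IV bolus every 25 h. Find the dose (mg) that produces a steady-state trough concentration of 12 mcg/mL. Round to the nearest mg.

83 mg

τ/t½ = 25/33 ≈ 0.75758, so f = (1/2)^(25/33) ≈ 0.591489.
Cmin,ss = (D/Vd)·f/(1−f), so D = Cmin,ss·Vd·(1−f)/f.
D = 12 × 10 × (1−f)/f ≈ 12 × 10 × 0.69065 ≈ 82.88 mg.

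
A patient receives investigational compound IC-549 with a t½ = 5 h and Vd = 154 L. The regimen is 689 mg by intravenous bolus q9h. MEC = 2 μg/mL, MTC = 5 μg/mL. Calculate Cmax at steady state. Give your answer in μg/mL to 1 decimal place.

Over one 9-h interval, 9/5 ≈ 1.8 half-lives elapse, leaving f ≈ 0.2872 of each dose.
At steady state, accumulation factor R = 1/(1 − e^(−kτ)) ≈ 1.4029.
Each bolus raises the concentration by D/Vd = 689/154 ≈ 4.474 μg/mL.
Cmax,ss = C₀/(1 − f) ≈ 4.474/0.7128 ≈ 6.277 μg/mL.
Peak 6.3 μg/mL vs MTC 5 μg/mL: exceeds toxic threshold.

6.3 μg/mL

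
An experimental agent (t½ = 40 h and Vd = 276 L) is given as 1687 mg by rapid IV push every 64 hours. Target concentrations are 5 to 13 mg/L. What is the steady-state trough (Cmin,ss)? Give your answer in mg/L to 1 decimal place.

Over one 64-h interval, 64/40 ≈ 1.6 half-lives elapse, leaving f ≈ 0.3299 of each dose.
Each bolus raises the concentration by D/Vd = 1687/276 ≈ 6.112 mg/L.
Steady-state trough Cmin,ss = C₀·f/(1−f) ≈ 6.112 × 0.3299/0.6701 ≈ 3.009 mg/L.
Trough 3.0 mg/L vs MEC 5 mg/L: subtherapeutic.

3.0 mg/L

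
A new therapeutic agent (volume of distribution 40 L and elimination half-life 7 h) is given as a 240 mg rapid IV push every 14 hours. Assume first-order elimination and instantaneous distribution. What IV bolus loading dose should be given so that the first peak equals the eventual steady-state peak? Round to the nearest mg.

320 mg

f = (1/2)^(14/7) ≈ 0.250000; accumulation ratio R = 1/(1−f) ≈ 1.33333.
Loading dose to hit Cmax,ss on first dose: D_load = D_maint·R ≈ 240 × 1.33333 ≈ 320.00 mg.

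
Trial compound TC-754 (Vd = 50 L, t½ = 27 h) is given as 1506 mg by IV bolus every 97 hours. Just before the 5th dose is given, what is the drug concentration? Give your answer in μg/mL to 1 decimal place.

2.7 μg/mL

f = (1/2)^(τ/t½) = (1/2)^(97/27) ≈ 0.0829.
C₀ = D/Vd = 1506/50 ≈ 30.120 μg/mL.
Before the 5th dose, 4 doses have been given. Superposition: Cmin = C₀·(f + f² + … + f^4).
≈ 30.120 × (0.0829 + 0.0069 + 0.0006 + 0.0000) ≈ 30.120 × 0.0904 ≈ 2.723 μg/mL.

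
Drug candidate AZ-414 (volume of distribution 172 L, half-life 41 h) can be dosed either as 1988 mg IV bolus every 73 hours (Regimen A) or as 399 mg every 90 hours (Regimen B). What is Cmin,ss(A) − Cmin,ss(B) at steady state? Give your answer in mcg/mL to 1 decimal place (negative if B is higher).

4.1 mcg/mL

Regimen A: f = (1/2)^(73/41) ≈ 0.2911; Cmin,ss = (1988/172)·f/(1−f) ≈ 4.746 mcg/mL.
Regimen B: f = (1/2)^(90/41) ≈ 0.2184; Cmin,ss = (399/172)·f/(1−f) ≈ 0.648 mcg/mL.
Difference ≈ 4.746 − 0.648 ≈ 4.098 mcg/mL.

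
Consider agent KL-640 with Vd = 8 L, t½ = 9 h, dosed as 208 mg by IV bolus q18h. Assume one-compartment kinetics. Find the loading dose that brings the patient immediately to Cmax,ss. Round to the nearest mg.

277 mg

f = (1/2)^(18/9) ≈ 0.250000; accumulation ratio R = 1/(1−f) ≈ 1.33333.
Loading dose to hit Cmax,ss on first dose: D_load = D_maint·R ≈ 208 × 1.33333 ≈ 277.33 mg.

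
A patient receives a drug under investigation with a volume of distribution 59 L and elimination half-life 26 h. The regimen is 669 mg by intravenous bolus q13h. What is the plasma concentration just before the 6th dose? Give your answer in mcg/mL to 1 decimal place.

22.5 mcg/mL

f = (1/2)^(τ/t½) = (1/2)^(13/26) ≈ 0.7071.
C₀ = D/Vd = 669/59 ≈ 11.339 mcg/mL.
Before the 6th dose, 5 doses have been given. Superposition: Cmin = C₀·(f + f² + … + f^5).
≈ 11.339 × (0.7071 + 0.5000 + 0.3535 + 0.2500 + 0.1768) ≈ 11.339 × 1.9874 ≈ 22.535 mcg/mL.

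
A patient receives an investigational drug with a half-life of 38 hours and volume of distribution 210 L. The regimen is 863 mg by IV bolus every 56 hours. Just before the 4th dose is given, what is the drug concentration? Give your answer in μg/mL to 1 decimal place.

f = (1/2)^(τ/t½) = (1/2)^(56/38) ≈ 0.3601.
C₀ = D/Vd = 863/210 ≈ 4.110 μg/mL.
Before the 4th dose, 3 doses have been given. Superposition: Cmin = C₀·(f + f² + … + f^3).
≈ 4.110 × (0.3601 + 0.1297 + 0.0467) ≈ 4.110 × 0.5365 ≈ 2.205 μg/mL.

2.2 μg/mL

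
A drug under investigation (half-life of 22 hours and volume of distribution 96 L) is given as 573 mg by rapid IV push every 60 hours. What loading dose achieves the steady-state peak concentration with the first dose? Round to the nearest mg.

f = (1/2)^(60/22) ≈ 0.151011; accumulation ratio R = 1/(1−f) ≈ 1.17787.
Loading dose to hit Cmax,ss on first dose: D_load = D_maint·R ≈ 573 × 1.17787 ≈ 674.92 mg.

675 mg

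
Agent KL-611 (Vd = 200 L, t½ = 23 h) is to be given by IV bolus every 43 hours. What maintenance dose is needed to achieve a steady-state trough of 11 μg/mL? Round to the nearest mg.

5839 mg

τ/t½ = 43/23 ≈ 1.8696, so f = (1/2)^(43/23) ≈ 0.273656.
Cmin,ss = (D/Vd)·f/(1−f), so D = Cmin,ss·Vd·(1−f)/f.
D = 11 × 200 × (1−f)/f ≈ 11 × 200 × 2.65422 ≈ 5839.28 mg.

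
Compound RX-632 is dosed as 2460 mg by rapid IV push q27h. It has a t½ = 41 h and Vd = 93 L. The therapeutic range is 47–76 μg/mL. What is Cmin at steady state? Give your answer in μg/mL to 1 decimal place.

τ/t½ = 27/41 ≈ 0.65854, so fraction remaining f = (1/2)^(27/41) ≈ 0.6335.
At steady state, accumulation factor R = 1/(1 − e^(−kτ)) ≈ 2.7285.
Single-dose peak C₀ = D/Vd = 2460/93 ≈ 26.452 μg/mL.
Cmax,ss = C₀/(1 − f) ≈ 26.452/0.3665 ≈ 72.175 μg/mL.
One interval later, Cmin,ss = Cmax,ss·e^(−kτ) ≈ 72.175 × 0.6335 ≈ 45.723 μg/mL.
Trough 45.7 μg/mL vs MEC 47 μg/mL: subtherapeutic.

45.7 μg/mL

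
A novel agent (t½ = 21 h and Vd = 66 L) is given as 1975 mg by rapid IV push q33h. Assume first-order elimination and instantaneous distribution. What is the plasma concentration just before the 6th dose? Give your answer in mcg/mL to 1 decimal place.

f = (1/2)^(τ/t½) = (1/2)^(33/21) ≈ 0.3365.
C₀ = D/Vd = 1975/66 ≈ 29.924 mcg/mL.
Before the 6th dose, 5 doses have been given. Superposition: Cmin = C₀·(f + f² + … + f^5).
≈ 29.924 × (0.3365 + 0.1132 + 0.0381 + 0.0128 + 0.0043) ≈ 29.924 × 0.5049 ≈ 15.109 mcg/mL.

15.1 mcg/mL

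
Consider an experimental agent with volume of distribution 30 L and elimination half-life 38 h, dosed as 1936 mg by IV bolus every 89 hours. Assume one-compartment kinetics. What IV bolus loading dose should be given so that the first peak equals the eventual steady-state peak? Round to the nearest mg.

2412 mg

f = (1/2)^(89/38) ≈ 0.197222; accumulation ratio R = 1/(1−f) ≈ 1.24567.
Loading dose to hit Cmax,ss on first dose: D_load = D_maint·R ≈ 1936 × 1.24567 ≈ 2411.62 mg.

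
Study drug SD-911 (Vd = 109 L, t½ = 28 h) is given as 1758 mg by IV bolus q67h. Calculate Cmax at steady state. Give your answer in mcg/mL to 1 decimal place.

19.9 mcg/mL

τ/t½ = 67/28 ≈ 2.3929, so fraction remaining f = (1/2)^(67/28) ≈ 0.1904.
Accumulation ratio R = 1/(1 − f) ≈ 1/0.8096 ≈ 1.2352.
Each bolus raises the concentration by D/Vd = 1758/109 ≈ 16.128 mcg/mL.
Steady-state peak Cmax,ss = C₀·R ≈ 16.128 × 1.2352 ≈ 19.921 mcg/mL.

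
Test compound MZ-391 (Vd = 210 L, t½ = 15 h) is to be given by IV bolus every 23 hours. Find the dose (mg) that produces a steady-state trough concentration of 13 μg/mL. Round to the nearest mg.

τ/t½ = 23/15 ≈ 1.5333, so f = (1/2)^(23/15) ≈ 0.345478.
Cmin,ss = (D/Vd)·f/(1−f), so D = Cmin,ss·Vd·(1−f)/f.
D = 13 × 210 × (1−f)/f ≈ 13 × 210 × 1.89454 ≈ 5172.09 mg.

5172 mg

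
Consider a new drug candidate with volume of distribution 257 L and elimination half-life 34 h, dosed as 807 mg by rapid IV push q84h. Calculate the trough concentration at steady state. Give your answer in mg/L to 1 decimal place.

k = ln2/t½ = ln2/34 ≈ 0.020387 h⁻¹; fraction remaining f = e^(−kτ) = e^(−0.020387×84) ≈ 0.1804.
At steady state, accumulation factor R = 1/(1 − e^(−kτ)) ≈ 1.2201.
Single-dose peak C₀ = D/Vd = 807/257 ≈ 3.140 mg/L.
Steady-state peak Cmax,ss = C₀·R ≈ 3.140 × 1.2201 ≈ 3.831 mg/L.
Steady-state trough Cmin,ss = Cmax,ss·f ≈ 3.831 × 0.1804 ≈ 0.691 mg/L.

0.7 mg/L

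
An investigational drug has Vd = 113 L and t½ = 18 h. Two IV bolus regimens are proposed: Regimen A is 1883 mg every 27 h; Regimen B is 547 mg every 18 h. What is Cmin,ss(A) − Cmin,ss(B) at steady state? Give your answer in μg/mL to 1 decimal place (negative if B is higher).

Regimen A: f = (1/2)^(27/18) ≈ 0.3536; Cmin,ss = (1883/113)·f/(1−f) ≈ 9.116 μg/mL.
Regimen B: f = (1/2)^(18/18) ≈ 0.5000; Cmin,ss = (547/113)·f/(1−f) ≈ 4.841 μg/mL.
Difference ≈ 9.116 − 4.841 ≈ 4.275 μg/mL.

4.3 μg/mL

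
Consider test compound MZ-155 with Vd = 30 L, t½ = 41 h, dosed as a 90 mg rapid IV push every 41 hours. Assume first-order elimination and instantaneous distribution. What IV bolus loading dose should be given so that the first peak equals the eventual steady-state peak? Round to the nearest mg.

f = (1/2)^(41/41) ≈ 0.500000; accumulation ratio R = 1/(1−f) ≈ 2.00000.
Loading dose to hit Cmax,ss on first dose: D_load = D_maint·R ≈ 90 × 2.00000 ≈ 180.00 mg.

180 mg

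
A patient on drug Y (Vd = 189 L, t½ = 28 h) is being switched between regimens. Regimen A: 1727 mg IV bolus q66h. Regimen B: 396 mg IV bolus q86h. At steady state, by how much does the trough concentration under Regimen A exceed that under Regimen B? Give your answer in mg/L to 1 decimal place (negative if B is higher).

Regimen A: f = (1/2)^(66/28) ≈ 0.1952; Cmin,ss = (1727/189)·f/(1−f) ≈ 2.216 mg/L.
Regimen B: f = (1/2)^(86/28) ≈ 0.1190; Cmin,ss = (396/189)·f/(1−f) ≈ 0.283 mg/L.
Difference ≈ 2.216 − 0.283 ≈ 1.933 mg/L.

1.9 mg/L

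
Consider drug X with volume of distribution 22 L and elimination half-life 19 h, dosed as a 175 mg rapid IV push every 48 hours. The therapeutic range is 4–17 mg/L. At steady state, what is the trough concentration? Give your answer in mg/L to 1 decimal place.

Over one 48-h interval, 48/19 ≈ 2.5263 half-lives elapse, leaving f ≈ 0.1736 of each dose.
Accumulation ratio R = 1/(1 − f) ≈ 1/0.8264 ≈ 1.2101.
Each bolus raises the concentration by D/Vd = 175/22 ≈ 7.955 mg/L.
Cmax,ss = C₀/(1 − f) ≈ 7.955/0.8264 ≈ 9.626 mg/L.
One interval later, Cmin,ss = Cmax,ss·e^(−kτ) ≈ 9.626 × 0.1736 ≈ 1.671 mg/L.
Trough 1.7 mg/L vs MEC 4 mg/L: subtherapeutic.

1.7 mg/L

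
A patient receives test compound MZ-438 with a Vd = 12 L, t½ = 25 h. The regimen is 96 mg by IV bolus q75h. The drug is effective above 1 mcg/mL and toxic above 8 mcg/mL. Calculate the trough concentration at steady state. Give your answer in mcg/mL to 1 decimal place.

τ = 75 h = 3 half-lives, so f = (1/2)^3 = 0.125.
At steady state, R = 1/(1 − 0.125) = 8/7.
Single-dose peak C₀ = D/Vd = 96/12 = 8 mcg/mL.
Steady-state peak Cmax,ss = C₀·R = 8 × 8/7 ≈ 9.143 mcg/mL.
Steady-state trough Cmin,ss = Cmax,ss·f ≈ 9.143 × 0.125 ≈ 1.143 mcg/mL.
Trough 1.1 mcg/mL vs MEC 1 mcg/mL: adequate.

1.1 mcg/mL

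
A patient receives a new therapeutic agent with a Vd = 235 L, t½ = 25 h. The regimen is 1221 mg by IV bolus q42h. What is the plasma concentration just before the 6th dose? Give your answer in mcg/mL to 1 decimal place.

f = (1/2)^(τ/t½) = (1/2)^(42/25) ≈ 0.3121.
C₀ = D/Vd = 1221/235 ≈ 5.196 mcg/mL.
Before the 6th dose, 5 doses have been given. Superposition: Cmin = C₀·(f + f² + … + f^5).
≈ 5.196 × (0.3121 + 0.0974 + 0.0304 + 0.0095 + 0.0030) ≈ 5.196 × 0.4524 ≈ 2.351 mcg/mL.

2.4 mcg/mL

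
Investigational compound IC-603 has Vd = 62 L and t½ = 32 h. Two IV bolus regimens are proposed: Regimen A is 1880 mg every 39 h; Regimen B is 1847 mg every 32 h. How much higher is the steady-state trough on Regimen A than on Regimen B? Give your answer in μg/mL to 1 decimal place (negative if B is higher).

Regimen A: f = (1/2)^(39/32) ≈ 0.4297; Cmin,ss = (1880/62)·f/(1−f) ≈ 22.847 μg/mL.
Regimen B: f = (1/2)^(32/32) ≈ 0.5000; Cmin,ss = (1847/62)·f/(1−f) ≈ 29.790 μg/mL.
Difference ≈ 22.847 − 29.790 ≈ -6.943 μg/mL.

-6.9 μg/mL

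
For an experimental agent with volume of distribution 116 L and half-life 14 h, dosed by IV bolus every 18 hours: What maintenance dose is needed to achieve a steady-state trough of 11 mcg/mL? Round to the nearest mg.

τ/t½ = 18/14 ≈ 1.2857, so f = (1/2)^(18/14) ≈ 0.410168.
Cmin,ss = (D/Vd)·f/(1−f), so D = Cmin,ss·Vd·(1−f)/f.
D = 11 × 116 × (1−f)/f ≈ 11 × 116 × 1.43803 ≈ 1834.93 mg.

1835 mg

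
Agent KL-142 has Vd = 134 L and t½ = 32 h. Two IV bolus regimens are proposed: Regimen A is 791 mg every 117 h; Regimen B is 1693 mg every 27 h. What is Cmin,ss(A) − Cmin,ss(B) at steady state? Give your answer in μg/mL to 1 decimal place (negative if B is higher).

-15.4 μg/mL

Regimen A: f = (1/2)^(117/32) ≈ 0.0793; Cmin,ss = (791/134)·f/(1−f) ≈ 0.508 μg/mL.
Regimen B: f = (1/2)^(27/32) ≈ 0.5572; Cmin,ss = (1693/134)·f/(1−f) ≈ 15.898 μg/mL.
Difference ≈ 0.508 − 15.898 ≈ -15.390 μg/mL.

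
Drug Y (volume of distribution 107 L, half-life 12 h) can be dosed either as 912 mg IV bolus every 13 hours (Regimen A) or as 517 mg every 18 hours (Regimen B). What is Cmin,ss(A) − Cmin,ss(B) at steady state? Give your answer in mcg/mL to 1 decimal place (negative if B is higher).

5.0 mcg/mL

Regimen A: f = (1/2)^(13/12) ≈ 0.4719; Cmin,ss = (912/107)·f/(1−f) ≈ 7.616 mcg/mL.
Regimen B: f = (1/2)^(18/12) ≈ 0.3536; Cmin,ss = (517/107)·f/(1−f) ≈ 2.643 mcg/mL.
Difference ≈ 7.616 − 2.643 ≈ 4.973 mcg/mL.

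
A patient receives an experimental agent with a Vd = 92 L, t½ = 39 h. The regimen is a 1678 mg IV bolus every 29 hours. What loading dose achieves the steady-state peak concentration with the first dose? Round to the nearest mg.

f = (1/2)^(29/39) ≈ 0.597251; accumulation ratio R = 1/(1−f) ≈ 2.48294.
Loading dose to hit Cmax,ss on first dose: D_load = D_maint·R ≈ 1678 × 2.48294 ≈ 4166.37 mg.

4166 mg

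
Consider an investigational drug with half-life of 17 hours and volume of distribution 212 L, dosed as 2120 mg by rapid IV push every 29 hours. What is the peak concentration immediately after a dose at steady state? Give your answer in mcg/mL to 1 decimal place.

τ/t½ = 29/17 ≈ 1.7059, so fraction remaining f = (1/2)^(29/17) ≈ 0.3065.
Accumulation ratio R = 1/(1 − f) ≈ 1/0.6935 ≈ 1.4420.
Each bolus raises the concentration by D/Vd = 2120/212 ≈ 10.000 mcg/mL.
Steady-state peak Cmax,ss = C₀·R ≈ 10.000 × 1.4420 ≈ 14.420 mcg/mL.

14.4 mcg/mL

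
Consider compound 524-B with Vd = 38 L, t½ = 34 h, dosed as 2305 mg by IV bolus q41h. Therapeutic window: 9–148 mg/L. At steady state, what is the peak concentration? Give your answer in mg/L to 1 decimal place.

107.1 mg/L

Over one 41-h interval, 41/34 ≈ 1.2059 half-lives elapse, leaving f ≈ 0.4335 of each dose.
At steady state, accumulation factor R = 1/(1 − e^(−kτ)) ≈ 1.7652.
Each bolus raises the concentration by D/Vd = 2305/38 ≈ 60.658 mg/L.
Cmax,ss = C₀/(1 − f) ≈ 60.658/0.5665 ≈ 107.075 mg/L.
Peak 107.1 mg/L vs MTC 148 mg/L: below toxic threshold.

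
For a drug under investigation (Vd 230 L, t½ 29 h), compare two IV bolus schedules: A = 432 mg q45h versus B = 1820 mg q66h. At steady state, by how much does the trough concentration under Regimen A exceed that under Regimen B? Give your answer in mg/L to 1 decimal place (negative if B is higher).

Regimen A: f = (1/2)^(45/29) ≈ 0.3411; Cmin,ss = (432/230)·f/(1−f) ≈ 0.972 mg/L.
Regimen B: f = (1/2)^(66/29) ≈ 0.2065; Cmin,ss = (1820/230)·f/(1−f) ≈ 2.059 mg/L.
Difference ≈ 0.972 − 2.059 ≈ -1.087 mg/L.

-1.1 mg/L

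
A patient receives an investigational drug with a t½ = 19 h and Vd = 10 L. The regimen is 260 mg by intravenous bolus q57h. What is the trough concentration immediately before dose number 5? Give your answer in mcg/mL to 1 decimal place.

f = (1/2)^(τ/t½) = (1/2)^(57/19) ≈ 0.1250.
C₀ = D/Vd = 260/10 ≈ 26.000 mcg/mL.
Before the 5th dose, 4 doses have been given. Superposition: Cmin = C₀·(f + f² + … + f^4).
≈ 26.000 × (0.1250 + 0.0156 + 0.0020 + 0.0002) ≈ 26.000 × 0.1428 ≈ 3.713 mcg/mL.

3.7 mcg/mL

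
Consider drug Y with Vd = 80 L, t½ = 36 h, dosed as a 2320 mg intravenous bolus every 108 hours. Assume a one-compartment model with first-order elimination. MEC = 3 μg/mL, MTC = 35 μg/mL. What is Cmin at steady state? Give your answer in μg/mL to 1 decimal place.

The dosing interval is 3 half-lives, so f = 2^(−3) = 0.125.
At steady state, R = 1/(1 − 0.125) = 8/7.
Single-dose peak C₀ = D/Vd = 2320/80 = 29 μg/mL.
Steady-state peak Cmax,ss = C₀·R = 29 × 8/7 ≈ 33.143 μg/mL.
Steady-state trough Cmin,ss = Cmax,ss·f ≈ 33.143 × 0.125 ≈ 4.143 μg/mL.
Trough 4.1 μg/mL vs MEC 3 μg/mL: adequate.

4.1 μg/mL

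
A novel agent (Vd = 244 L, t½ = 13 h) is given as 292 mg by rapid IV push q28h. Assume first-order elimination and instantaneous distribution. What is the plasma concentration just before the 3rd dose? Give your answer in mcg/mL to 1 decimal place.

f = (1/2)^(τ/t½) = (1/2)^(28/13) ≈ 0.2247.
C₀ = D/Vd = 292/244 ≈ 1.197 mcg/mL.
Before the 3rd dose, 2 doses have been given. Superposition: Cmin = C₀·(f + f²).
≈ 1.197 × (0.2247 + 0.0505) ≈ 1.197 × 0.2752 ≈ 0.329 mcg/mL.

0.3 mcg/mL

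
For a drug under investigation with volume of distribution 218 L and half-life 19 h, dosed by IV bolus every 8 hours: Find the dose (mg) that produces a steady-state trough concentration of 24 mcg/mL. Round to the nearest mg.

1773 mg

τ/t½ = 8/19 ≈ 0.42105, so f = (1/2)^(8/19) ≈ 0.746879.
Cmin,ss = (D/Vd)·f/(1−f), so D = Cmin,ss·Vd·(1−f)/f.
D = 24 × 218 × (1−f)/f ≈ 24 × 218 × 0.33890 ≈ 1773.12 mg.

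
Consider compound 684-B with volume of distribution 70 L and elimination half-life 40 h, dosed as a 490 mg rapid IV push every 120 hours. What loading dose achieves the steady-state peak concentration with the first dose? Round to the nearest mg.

f = (1/2)^(120/40) ≈ 0.125000; accumulation ratio R = 1/(1−f) ≈ 1.14286.
Loading dose to hit Cmax,ss on first dose: D_load = D_maint·R ≈ 490 × 1.14286 ≈ 560.00 mg.

560 mg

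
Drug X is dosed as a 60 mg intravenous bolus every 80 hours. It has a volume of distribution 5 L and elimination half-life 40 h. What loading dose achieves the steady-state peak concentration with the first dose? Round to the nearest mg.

f = (1/2)^(80/40) ≈ 0.250000; accumulation ratio R = 1/(1−f) ≈ 1.33333.
Loading dose to hit Cmax,ss on first dose: D_load = D_maint·R ≈ 60 × 1.33333 ≈ 80.00 mg.

80 mg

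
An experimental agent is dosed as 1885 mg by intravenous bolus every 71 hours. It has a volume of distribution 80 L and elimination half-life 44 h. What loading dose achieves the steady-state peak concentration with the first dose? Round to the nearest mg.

2800 mg

f = (1/2)^(71/44) ≈ 0.326774; accumulation ratio R = 1/(1−f) ≈ 1.48539.
Loading dose to hit Cmax,ss on first dose: D_load = D_maint·R ≈ 1885 × 1.48539 ≈ 2799.96 mg.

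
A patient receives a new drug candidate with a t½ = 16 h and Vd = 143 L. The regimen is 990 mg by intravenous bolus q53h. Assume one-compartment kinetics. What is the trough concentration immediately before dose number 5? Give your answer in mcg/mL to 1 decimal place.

f = (1/2)^(τ/t½) = (1/2)^(53/16) ≈ 0.1007.
C₀ = D/Vd = 990/143 ≈ 6.923 mcg/mL.
Before the 5th dose, 4 doses have been given. Superposition: Cmin = C₀·(f + f² + … + f^4).
≈ 6.923 × (0.1007 + 0.0101 + 0.0010 + 0.0001) ≈ 6.923 × 0.1119 ≈ 0.775 mcg/mL.

0.8 mcg/mL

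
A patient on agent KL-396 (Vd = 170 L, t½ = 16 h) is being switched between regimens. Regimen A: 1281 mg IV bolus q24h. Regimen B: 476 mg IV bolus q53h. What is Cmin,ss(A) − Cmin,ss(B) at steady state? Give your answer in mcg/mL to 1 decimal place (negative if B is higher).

Regimen A: f = (1/2)^(24/16) ≈ 0.3536; Cmin,ss = (1281/170)·f/(1−f) ≈ 4.122 mcg/mL.
Regimen B: f = (1/2)^(53/16) ≈ 0.1007; Cmin,ss = (476/170)·f/(1−f) ≈ 0.314 mcg/mL.
Difference ≈ 4.122 − 0.314 ≈ 3.808 mcg/mL.

3.8 mcg/mL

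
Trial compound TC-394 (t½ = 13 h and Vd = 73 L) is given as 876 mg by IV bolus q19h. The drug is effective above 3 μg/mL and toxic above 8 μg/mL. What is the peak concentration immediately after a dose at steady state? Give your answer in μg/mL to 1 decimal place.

Over one 19-h interval, 19/13 ≈ 1.4615 half-lives elapse, leaving f ≈ 0.3631 of each dose.
At steady state, accumulation factor R = 1/(1 − e^(−kτ)) ≈ 1.5701.
Each bolus raises the concentration by D/Vd = 876/73 ≈ 12.000 μg/mL.
Cmax,ss = C₀/(1 − f) ≈ 12.000/0.6369 ≈ 18.841 μg/mL.
Peak 18.8 μg/mL vs MTC 8 μg/mL: exceeds toxic threshold.

18.8 μg/mL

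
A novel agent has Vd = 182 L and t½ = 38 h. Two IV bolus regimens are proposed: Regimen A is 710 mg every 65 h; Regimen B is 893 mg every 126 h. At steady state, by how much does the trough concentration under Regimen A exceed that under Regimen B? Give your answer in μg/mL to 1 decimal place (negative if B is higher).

Regimen A: f = (1/2)^(65/38) ≈ 0.3055; Cmin,ss = (710/182)·f/(1−f) ≈ 1.716 μg/mL.
Regimen B: f = (1/2)^(126/38) ≈ 0.1004; Cmin,ss = (893/182)·f/(1−f) ≈ 0.548 μg/mL.
Difference ≈ 1.716 − 0.548 ≈ 1.168 μg/mL.

1.2 μg/mL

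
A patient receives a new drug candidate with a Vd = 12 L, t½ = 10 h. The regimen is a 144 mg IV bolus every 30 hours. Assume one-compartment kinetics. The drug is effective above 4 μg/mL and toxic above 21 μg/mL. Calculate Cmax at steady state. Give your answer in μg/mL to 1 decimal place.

13.7 μg/mL

The dosing interval is 3 half-lives, so f = 2^(−3) = 0.125.
Accumulation ratio R = 1/(1 − f) = 1/0.875 = 8/7.
Single-dose peak C₀ = D/Vd = 144/12 = 12 μg/mL.
Steady-state peak Cmax,ss = C₀·R = 12 × 8/7 ≈ 13.714 μg/mL.
Peak 13.7 μg/mL vs MTC 21 μg/mL: below toxic threshold.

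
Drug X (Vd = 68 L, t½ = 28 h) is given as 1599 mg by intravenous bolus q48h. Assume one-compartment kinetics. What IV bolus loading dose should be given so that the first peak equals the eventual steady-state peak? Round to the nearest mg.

f = (1/2)^(48/28) ≈ 0.304753; accumulation ratio R = 1/(1−f) ≈ 1.43834.
Loading dose to hit Cmax,ss on first dose: D_load = D_maint·R ≈ 1599 × 1.43834 ≈ 2299.91 mg.

2300 mg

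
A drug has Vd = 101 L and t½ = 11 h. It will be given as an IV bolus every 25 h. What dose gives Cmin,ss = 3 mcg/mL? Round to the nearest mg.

1161 mg

τ/t½ = 25/11 ≈ 2.2727, so f = (1/2)^(25/11) ≈ 0.206938.
Cmin,ss = (D/Vd)·f/(1−f), so D = Cmin,ss·Vd·(1−f)/f.
D = 3 × 101 × (1−f)/f ≈ 3 × 101 × 3.83237 ≈ 1161.21 mg.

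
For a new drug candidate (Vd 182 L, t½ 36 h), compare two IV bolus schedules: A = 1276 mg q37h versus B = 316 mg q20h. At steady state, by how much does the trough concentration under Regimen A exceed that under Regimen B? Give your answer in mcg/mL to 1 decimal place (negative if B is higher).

3.1 mcg/mL

Regimen A: f = (1/2)^(37/36) ≈ 0.4905; Cmin,ss = (1276/182)·f/(1−f) ≈ 6.750 mcg/mL.
Regimen B: f = (1/2)^(20/36) ≈ 0.6804; Cmin,ss = (316/182)·f/(1−f) ≈ 3.696 mcg/mL.
Difference ≈ 6.750 − 3.696 ≈ 3.054 mcg/mL.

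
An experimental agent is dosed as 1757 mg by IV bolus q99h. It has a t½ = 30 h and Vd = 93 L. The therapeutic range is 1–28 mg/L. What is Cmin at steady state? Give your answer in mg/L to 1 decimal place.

τ/t½ = 99/30 ≈ 3.3, so fraction remaining f = (1/2)^(99/30) ≈ 0.1015.
At steady state, accumulation factor R = 1/(1 − e^(−kτ)) ≈ 1.1130.
Each bolus raises the concentration by D/Vd = 1757/93 ≈ 18.892 mg/L.
Cmax,ss = C₀/(1 − f) ≈ 18.892/0.8985 ≈ 21.026 mg/L.
One interval later, Cmin,ss = Cmax,ss·e^(−kτ) ≈ 21.026 × 0.1015 ≈ 2.134 mg/L.
Trough 2.1 mg/L vs MEC 1 mg/L: adequate.

2.1 mg/L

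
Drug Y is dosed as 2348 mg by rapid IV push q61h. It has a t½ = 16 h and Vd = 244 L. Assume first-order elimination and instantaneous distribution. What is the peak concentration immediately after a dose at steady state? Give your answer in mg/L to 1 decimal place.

10.4 mg/L

τ/t½ = 61/16 ≈ 3.8125, so fraction remaining f = (1/2)^(61/16) ≈ 0.0712.
At steady state, accumulation factor R = 1/(1 − e^(−kτ)) ≈ 1.0767.
Single-dose peak C₀ = D/Vd = 2348/244 ≈ 9.623 mg/L.
Cmax,ss = C₀/(1 − f) ≈ 9.623/0.9288 ≈ 10.361 mg/L.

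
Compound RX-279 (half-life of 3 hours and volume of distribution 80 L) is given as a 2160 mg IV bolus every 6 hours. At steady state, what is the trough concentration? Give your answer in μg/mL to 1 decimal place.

9.0 μg/mL

The dosing interval is 2 half-lives, so f = 2^(−2) = 0.25.
At steady state, R = 1/(1 − 0.25) = 4/3.
Single-dose peak C₀ = D/Vd = 2160/80 = 27 μg/mL.
Steady-state peak Cmax,ss = C₀·R = 27 × 4/3 ≈ 36.000 μg/mL.
Steady-state trough Cmin,ss = Cmax,ss·f ≈ 36.000 × 0.25 ≈ 9.000 μg/mL.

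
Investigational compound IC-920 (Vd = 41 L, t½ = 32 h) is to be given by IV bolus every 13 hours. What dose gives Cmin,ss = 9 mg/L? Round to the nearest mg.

120 mg

τ/t½ = 13/32 ≈ 0.40625, so f = (1/2)^(13/32) ≈ 0.754582.
Cmin,ss = (D/Vd)·f/(1−f), so D = Cmin,ss·Vd·(1−f)/f.
D = 9 × 41 × (1−f)/f ≈ 9 × 41 × 0.32524 ≈ 120.01 mg.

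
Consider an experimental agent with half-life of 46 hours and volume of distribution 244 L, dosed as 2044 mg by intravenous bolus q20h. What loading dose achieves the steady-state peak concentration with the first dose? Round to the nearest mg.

f = (1/2)^(20/46) ≈ 0.739805; accumulation ratio R = 1/(1−f) ≈ 3.84327.
Loading dose to hit Cmax,ss on first dose: D_load = D_maint·R ≈ 2044 × 3.84327 ≈ 7855.64 mg.

7856 mg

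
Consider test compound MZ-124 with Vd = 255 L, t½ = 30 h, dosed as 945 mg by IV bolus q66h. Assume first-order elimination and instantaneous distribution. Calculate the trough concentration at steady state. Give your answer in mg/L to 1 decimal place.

1.0 mg/L

Over one 66-h interval, 66/30 ≈ 2.2 half-lives elapse, leaving f ≈ 0.2176 of each dose.
Accumulation ratio R = 1/(1 − f) ≈ 1/0.7824 ≈ 1.2781.
Single-dose peak C₀ = D/Vd = 945/255 ≈ 3.706 mg/L.
Steady-state peak Cmax,ss = C₀·R ≈ 3.706 × 1.2781 ≈ 4.737 mg/L.
Steady-state trough Cmin,ss = Cmax,ss·f ≈ 4.737 × 0.2176 ≈ 1.031 mg/L.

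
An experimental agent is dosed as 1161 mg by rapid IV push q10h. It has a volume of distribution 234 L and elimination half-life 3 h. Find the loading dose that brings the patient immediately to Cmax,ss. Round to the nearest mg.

f = (1/2)^(10/3) ≈ 0.099213; accumulation ratio R = 1/(1−f) ≈ 1.11014.
Loading dose to hit Cmax,ss on first dose: D_load = D_maint·R ≈ 1161 × 1.11014 ≈ 1288.87 mg.

1289 mg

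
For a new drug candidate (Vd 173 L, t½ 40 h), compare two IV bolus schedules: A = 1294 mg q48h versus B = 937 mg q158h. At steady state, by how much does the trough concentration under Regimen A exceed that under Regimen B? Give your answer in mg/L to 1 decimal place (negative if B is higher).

5.4 mg/L

Regimen A: f = (1/2)^(48/40) ≈ 0.4353; Cmin,ss = (1294/173)·f/(1−f) ≈ 5.766 mg/L.
Regimen B: f = (1/2)^(158/40) ≈ 0.0647; Cmin,ss = (937/173)·f/(1−f) ≈ 0.375 mg/L.
Difference ≈ 5.766 − 0.375 ≈ 5.391 mg/L.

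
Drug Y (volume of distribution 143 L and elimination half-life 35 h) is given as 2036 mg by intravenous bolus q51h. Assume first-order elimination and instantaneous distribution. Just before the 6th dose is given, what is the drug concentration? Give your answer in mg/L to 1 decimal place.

8.1 mg/L

f = (1/2)^(τ/t½) = (1/2)^(51/35) ≈ 0.3642.
C₀ = D/Vd = 2036/143 ≈ 14.238 mg/L.
Before the 6th dose, 5 doses have been given. Superposition: Cmin = C₀·(f + f² + … + f^5).
≈ 14.238 × (0.3642 + 0.1326 + 0.0483 + 0.0176 + 0.0064) ≈ 14.238 × 0.5691 ≈ 8.103 mg/L.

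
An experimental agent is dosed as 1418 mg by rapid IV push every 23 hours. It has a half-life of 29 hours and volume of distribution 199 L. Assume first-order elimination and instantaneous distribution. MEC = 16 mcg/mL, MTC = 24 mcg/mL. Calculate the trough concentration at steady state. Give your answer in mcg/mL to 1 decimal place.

k = ln2/t½ = ln2/29 ≈ 0.023902 h⁻¹; fraction remaining f = e^(−kτ) = e^(−0.023902×23) ≈ 0.5771.
Accumulation ratio R = 1/(1 − f) ≈ 1/0.4229 ≈ 2.3646.
Each bolus raises the concentration by D/Vd = 1418/199 ≈ 7.126 mcg/mL.
Cmax,ss = C₀/(1 − f) ≈ 7.126/0.4229 ≈ 16.850 mcg/mL.
One interval later, Cmin,ss = Cmax,ss·e^(−kτ) ≈ 16.850 × 0.5771 ≈ 9.724 mcg/mL.
Trough 9.7 mcg/mL vs MEC 16 mcg/mL: subtherapeutic.

9.7 mcg/mL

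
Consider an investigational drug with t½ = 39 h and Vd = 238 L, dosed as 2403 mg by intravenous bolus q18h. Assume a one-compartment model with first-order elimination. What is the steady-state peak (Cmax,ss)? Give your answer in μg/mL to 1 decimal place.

k = ln2/t½ = ln2/39 ≈ 0.017773 h⁻¹; fraction remaining f = e^(−kτ) = e^(−0.017773×18) ≈ 0.7262.
At steady state, accumulation factor R = 1/(1 − e^(−kτ)) ≈ 3.6523.
Single-dose peak C₀ = D/Vd = 2403/238 ≈ 10.097 μg/mL.
Steady-state peak Cmax,ss = C₀·R ≈ 10.097 × 3.6523 ≈ 36.877 μg/mL.

36.9 μg/mL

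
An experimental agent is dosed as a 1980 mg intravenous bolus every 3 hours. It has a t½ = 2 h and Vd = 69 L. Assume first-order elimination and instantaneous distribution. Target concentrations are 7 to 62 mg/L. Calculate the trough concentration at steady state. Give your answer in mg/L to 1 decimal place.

15.7 mg/L

τ/t½ = 3/2 ≈ 1.5, so fraction remaining f = (1/2)^(3/2) ≈ 0.3536.
Each bolus raises the concentration by D/Vd = 1980/69 ≈ 28.696 mg/L.
Steady-state trough Cmin,ss = C₀·f/(1−f) ≈ 28.696 × 0.3536/0.6464 ≈ 15.698 mg/L.
Trough 15.7 mg/L vs MEC 7 mg/L: adequate.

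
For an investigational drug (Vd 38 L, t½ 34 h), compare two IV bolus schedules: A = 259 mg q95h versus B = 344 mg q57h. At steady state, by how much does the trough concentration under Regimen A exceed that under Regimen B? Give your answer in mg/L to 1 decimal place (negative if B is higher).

-3.0 mg/L

Regimen A: f = (1/2)^(95/34) ≈ 0.1442; Cmin,ss = (259/38)·f/(1−f) ≈ 1.148 mg/L.
Regimen B: f = (1/2)^(57/34) ≈ 0.3128; Cmin,ss = (344/38)·f/(1−f) ≈ 4.121 mg/L.
Difference ≈ 1.148 − 4.121 ≈ -2.973 mg/L.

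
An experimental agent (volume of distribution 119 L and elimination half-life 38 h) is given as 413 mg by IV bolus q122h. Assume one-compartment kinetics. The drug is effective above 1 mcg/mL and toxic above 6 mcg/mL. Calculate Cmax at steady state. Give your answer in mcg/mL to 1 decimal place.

k = ln2/t½ = ln2/38 ≈ 0.018241 h⁻¹; fraction remaining f = e^(−kτ) = e^(−0.018241×122) ≈ 0.1080.
Accumulation ratio R = 1/(1 − f) ≈ 1/0.8920 ≈ 1.1211.
Each bolus raises the concentration by D/Vd = 413/119 ≈ 3.471 mcg/mL.
Steady-state peak Cmax,ss = C₀·R ≈ 3.471 × 1.1211 ≈ 3.891 mcg/mL.
Peak 3.9 mcg/mL vs MTC 6 mcg/mL: below toxic threshold.

3.9 mcg/mL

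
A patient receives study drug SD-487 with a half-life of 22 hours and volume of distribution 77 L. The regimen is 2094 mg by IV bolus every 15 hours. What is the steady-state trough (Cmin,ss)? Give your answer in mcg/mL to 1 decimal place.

45.0 mcg/mL

k = ln2/t½ = ln2/22 ≈ 0.031507 h⁻¹; fraction remaining f = e^(−kτ) = e^(−0.031507×15) ≈ 0.6234.
At steady state, accumulation factor R = 1/(1 − e^(−kτ)) ≈ 2.6553.
Single-dose peak C₀ = D/Vd = 2094/77 ≈ 27.195 mcg/mL.
Steady-state peak Cmax,ss = C₀·R ≈ 27.195 × 2.6553 ≈ 72.211 mcg/mL.
One interval later, Cmin,ss = Cmax,ss·e^(−kτ) ≈ 72.211 × 0.6234 ≈ 45.016 mcg/mL.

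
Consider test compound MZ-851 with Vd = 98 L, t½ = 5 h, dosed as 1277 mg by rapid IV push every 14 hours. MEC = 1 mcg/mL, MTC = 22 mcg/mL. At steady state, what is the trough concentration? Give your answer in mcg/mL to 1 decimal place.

2.2 mcg/mL

k = ln2/t½ = ln2/5 ≈ 0.138629 h⁻¹; fraction remaining f = e^(−kτ) = e^(−0.138629×14) ≈ 0.1436.
Accumulation ratio R = 1/(1 − f) ≈ 1/0.8564 ≈ 1.1677.
Single-dose peak C₀ = D/Vd = 1277/98 ≈ 13.031 mcg/mL.
Steady-state peak Cmax,ss = C₀·R ≈ 13.031 × 1.1677 ≈ 15.216 mcg/mL.
One interval later, Cmin,ss = Cmax,ss·e^(−kτ) ≈ 15.216 × 0.1436 ≈ 2.185 mcg/mL.
Trough 2.2 mcg/mL vs MEC 1 mcg/mL: adequate.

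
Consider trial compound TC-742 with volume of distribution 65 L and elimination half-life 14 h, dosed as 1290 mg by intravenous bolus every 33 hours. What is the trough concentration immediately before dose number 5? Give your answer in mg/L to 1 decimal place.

f = (1/2)^(τ/t½) = (1/2)^(33/14) ≈ 0.1952.
C₀ = D/Vd = 1290/65 ≈ 19.846 mg/L.
Before the 5th dose, 4 doses have been given. Superposition: Cmin = C₀·(f + f² + … + f^4).
≈ 19.846 × (0.1952 + 0.0381 + 0.0074 + 0.0015) ≈ 19.846 × 0.2422 ≈ 4.807 mg/L.

4.8 mg/L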